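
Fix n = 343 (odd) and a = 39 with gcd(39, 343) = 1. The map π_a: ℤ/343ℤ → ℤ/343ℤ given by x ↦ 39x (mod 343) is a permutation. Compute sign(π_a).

Orbit of 340 under x↦39x: [340, 226, 239, 60, 282, 22, 172]… (length divides ord_343(39)).
Cycle lengths of π_39 on ℤ/343ℤ: [147, 147, 21, 21, 3, 3, 1]; 7 cycles in total.
Σ(ℓ_i−1) = 343−7 = 336; sign = (−1)^336 = +1.
(39|343)_J = +1 (Zolotarev's lemma cross-check).

+1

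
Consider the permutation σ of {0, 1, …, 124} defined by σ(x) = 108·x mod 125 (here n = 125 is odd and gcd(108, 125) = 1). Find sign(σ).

Orbit of 57 under x↦108x: [57, 31, 98, 84, 72, 26, 58]… (length divides ord_125(108)).
Cycle lengths of π_108 on ℤ/125ℤ: [100, 20, 4, 1]; 4 cycles in total.
4 cycles on 125: each ℓ→(−1)^(ℓ−1), product (−1)^121 = -1.
Check: (108/125) = -1 by Zolotarev.

-1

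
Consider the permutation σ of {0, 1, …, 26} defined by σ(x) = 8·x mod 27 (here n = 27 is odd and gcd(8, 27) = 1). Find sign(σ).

Start at x=17: 17 → 1 → 8 → 10 → 26 → 19 → 17 (one orbit).
Cycle type of π: 6×3 + 2×4 + 1; total 8 cycles.
sign(π) = (−1)^{n − #cycles} = (−1)^{27−8} = (−1)^19 = -1.
The Jacobi symbol (8|27) = -1 (Zolotarev) agrees.

-1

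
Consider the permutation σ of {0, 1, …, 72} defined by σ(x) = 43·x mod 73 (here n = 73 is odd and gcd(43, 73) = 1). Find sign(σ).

-1

Start at x=49: 49 → 63 → 8 → 52 → 46 → 7 → 9 → … (one orbit).
Cycle type of π: 24×3 + 1; total 4 cycles.
sign(π) = (−1)^{n − #cycles} = (−1)^{73−4} = (−1)^69 = -1.
Zolotarev: (43|73) = -1, matching the cycle-count sign.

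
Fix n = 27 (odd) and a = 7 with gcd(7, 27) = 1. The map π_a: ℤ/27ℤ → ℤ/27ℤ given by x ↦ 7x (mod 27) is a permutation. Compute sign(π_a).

+1

Trace 25: π^k(25) = [25, 13, 10, 16, 4, 1, 7] for k=0..6.
7 cycles of lengths [9, 9, 3, 3, 1, 1, 1].
With 7 cycles on 27 points, sign = (−1)^{27−7} = +1.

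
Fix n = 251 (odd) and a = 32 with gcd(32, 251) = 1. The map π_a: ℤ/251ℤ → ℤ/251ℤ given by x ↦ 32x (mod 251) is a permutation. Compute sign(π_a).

-1

Orbit of 138 under x↦32x: [138, 149, 250, 219, 231, 113, 102]… (length divides ord_251(32)).
Cycle lengths of π_32 on ℤ/251ℤ: [10, 10, 10, 10, 10, 10, 10, 10, 10, 10, 10, 10, 10, 10, 10, 10, 10, 10, 10, 10, 10, 10, 10, 10, 10, 1]; 26 cycles in total.
251 − 26 = 225 transpositions; sign(π) = (−1)^225 = -1.
Zolotarev: (32|251) = -1, matching the cycle-count sign.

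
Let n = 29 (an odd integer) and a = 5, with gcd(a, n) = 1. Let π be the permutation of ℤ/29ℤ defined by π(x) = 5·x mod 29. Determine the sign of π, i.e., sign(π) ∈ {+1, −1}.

+1

Start at x=28: 28 → 24 → 4 → 20 → 13 → 7 → 6 → … (one orbit).
3 cycles of lengths [14, 14, 1].
With 3 cycles on 29 points, sign = (−1)^{29−3} = +1.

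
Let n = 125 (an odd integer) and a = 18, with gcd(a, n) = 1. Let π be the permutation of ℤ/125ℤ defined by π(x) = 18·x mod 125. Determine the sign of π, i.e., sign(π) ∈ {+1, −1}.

Orbit of 26 under x↦18x: [26, 93, 49, 7, 1, 18, 74]… (length divides ord_125(18)).
The orbit structure of x ↦ 18x mod 125: 12 orbits of sizes [20, 20, 20, 20, 20, 4, 4, 4, 4, 4, 4, 1].
Σ(ℓ_i−1) = 125−12 = 113; sign = (−1)^113 = -1.
(18|125)_J = -1 (Zolotarev's lemma cross-check).

-1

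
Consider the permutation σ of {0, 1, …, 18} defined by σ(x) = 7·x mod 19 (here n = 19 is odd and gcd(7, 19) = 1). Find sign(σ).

Start at x=7: 7 → 11 → 1 → 7 (one orbit).
Cycle type of π: 3×6 + 1; total 7 cycles.
With 7 cycles on 19 points, sign = (−1)^{19−7} = +1.
(7|19)_J = +1 (Zolotarev's lemma cross-check).

+1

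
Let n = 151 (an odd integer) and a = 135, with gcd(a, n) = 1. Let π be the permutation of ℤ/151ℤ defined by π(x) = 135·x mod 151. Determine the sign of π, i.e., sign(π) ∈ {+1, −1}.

Trace 19: π^k(19) = [19, 149, 32, 92, 38, 147, 64] for k=0..6.
Cycle type of π: 30×5 + 1; total 6 cycles.
sign(π) = (−1)^{n − #cycles} = (−1)^{151−6} = (−1)^145 = -1.
Via Zolotarev, sign(π_{135}) = (135|151) = -1.

-1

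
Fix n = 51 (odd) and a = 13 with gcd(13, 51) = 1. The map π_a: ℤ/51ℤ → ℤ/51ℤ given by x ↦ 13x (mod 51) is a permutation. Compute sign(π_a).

+1

Trace 4: π^k(4) = [4, 1, 13, 16] for k=0..3.
15 cycles of lengths [4, 4, 4, 4, 4, 4, 4, 4, 4, 4, 4, 4, 1, 1, 1].
sign(π) = (−1)^{n − #cycles} = (−1)^{51−15} = (−1)^36 = +1.
Zolotarev: (13|51) = +1, matching the cycle-count sign.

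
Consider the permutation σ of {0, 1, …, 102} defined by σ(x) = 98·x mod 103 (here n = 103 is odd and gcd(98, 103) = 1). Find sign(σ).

+1

Start at x=50: 50 → 59 → 14 → 33 → 41 → 1 → 98 → … (one orbit).
Cycle type of π: 51×2 + 1; total 3 cycles.
With 3 cycles on 103 points, sign = (−1)^{103−3} = +1.
Check: (98/103) = +1 by Zolotarev.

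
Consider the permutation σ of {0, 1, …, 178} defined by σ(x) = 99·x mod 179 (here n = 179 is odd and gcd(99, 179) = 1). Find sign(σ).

Start at x=37: 37 → 83 → 162 → 107 → 32 → 125 → 24 → … (one orbit).
Decompose π into cycles: lengths [178, 1] (2 cycles, including the fixed point 0).
n − c = 179 − 2 = 177; sign = (−1)^177 = -1.
Via Zolotarev, sign(π_{99}) = (99|179) = -1.

-1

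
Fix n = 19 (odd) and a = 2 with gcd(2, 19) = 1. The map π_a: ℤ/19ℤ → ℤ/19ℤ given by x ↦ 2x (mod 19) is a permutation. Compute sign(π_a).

Start at x=17: 17 → 15 → 11 → 3 → 6 → 12 → 5 → … (one orbit).
2 cycles of lengths [18, 1].
19 − 2 = 17 transpositions; sign(π) = (−1)^17 = -1.
Zolotarev: (2|19) = -1, matching the cycle-count sign.

-1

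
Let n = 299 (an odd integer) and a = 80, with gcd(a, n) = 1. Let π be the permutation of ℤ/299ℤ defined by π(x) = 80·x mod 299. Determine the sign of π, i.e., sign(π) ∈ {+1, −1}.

+1

Orbit of 108 under x↦80x: [108, 268, 211, 136, 116, 11, 282]… (length divides ord_299(80)).
The orbit structure of x ↦ 80x mod 299: 5 orbits of sizes [132, 132, 22, 12, 1].
sign(π) = (−1)^{n − #cycles} = (−1)^{299−5} = (−1)^294 = +1.
Check: (80/299) = +1 by Zolotarev.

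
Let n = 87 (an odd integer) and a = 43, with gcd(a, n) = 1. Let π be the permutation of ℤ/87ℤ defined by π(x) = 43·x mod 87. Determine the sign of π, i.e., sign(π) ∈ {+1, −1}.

Orbit of 40 under x↦43x: [40, 67, 10, 82, 46, 64, 55]… (length divides ord_87(43)).
Decompose π into cycles: lengths [28, 28, 28, 1, 1, 1] (6 cycles, including the fixed point 0).
Σ(ℓ_i−1) = 87−6 = 81; sign = (−1)^81 = -1.
Check: (43/87) = -1 by Zolotarev.

-1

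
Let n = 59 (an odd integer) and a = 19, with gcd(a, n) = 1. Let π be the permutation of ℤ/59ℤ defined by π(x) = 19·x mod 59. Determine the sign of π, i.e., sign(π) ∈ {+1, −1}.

Start at x=17: 17 → 28 → 1 → 19 → 7 → 15 → 49 → … (one orbit).
Cycle lengths of π_19 on ℤ/59ℤ: [29, 29, 1]; 3 cycles in total.
n − c = 59 − 3 = 56; sign = (−1)^56 = +1.
The Jacobi symbol (19|59) = +1 (Zolotarev) agrees.

+1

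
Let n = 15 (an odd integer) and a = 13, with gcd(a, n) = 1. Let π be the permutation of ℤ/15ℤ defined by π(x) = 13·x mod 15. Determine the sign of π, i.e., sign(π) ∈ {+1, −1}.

-1

Orbit of 4 under x↦13x: [4, 7, 1, 13]… (length divides ord_15(13)).
Decompose π into cycles: lengths [4, 4, 4, 1, 1, 1] (6 cycles, including the fixed point 0).
sign(π) = (−1)^{n − #cycles} = (−1)^{15−6} = (−1)^9 = -1.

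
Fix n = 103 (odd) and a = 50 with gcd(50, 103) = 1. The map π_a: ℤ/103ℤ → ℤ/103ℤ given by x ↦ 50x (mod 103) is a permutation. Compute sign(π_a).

Trace 61: π^k(61) = [61, 63, 60, 13, 32, 55, 72] for k=0..6.
Decompose π into cycles: lengths [51, 51, 1] (3 cycles, including the fixed point 0).
n − c = 103 − 3 = 100; sign = (−1)^100 = +1.

+1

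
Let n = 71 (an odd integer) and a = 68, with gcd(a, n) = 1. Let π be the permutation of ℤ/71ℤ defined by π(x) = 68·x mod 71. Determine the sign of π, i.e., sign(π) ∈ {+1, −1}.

-1

Start at x=4: 4 → 59 → 36 → 34 → 40 → 22 → 5 → … (one orbit).
Cycle type of π: 70 + 1; total 2 cycles.
sign(π) = (−1)^{n − #cycles} = (−1)^{71−2} = (−1)^69 = -1.
Via Zolotarev, sign(π_{68}) = (68|71) = -1.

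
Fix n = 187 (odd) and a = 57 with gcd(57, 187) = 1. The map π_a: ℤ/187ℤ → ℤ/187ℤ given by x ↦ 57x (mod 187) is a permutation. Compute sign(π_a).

Trace 131: π^k(131) = [131, 174, 7, 25, 116, 67, 79] for k=0..6.
5 cycles of lengths [80, 80, 16, 10, 1].
n − c = 187 − 5 = 182; sign = (−1)^182 = +1.
The Jacobi symbol (57|187) = +1 (Zolotarev) agrees.

+1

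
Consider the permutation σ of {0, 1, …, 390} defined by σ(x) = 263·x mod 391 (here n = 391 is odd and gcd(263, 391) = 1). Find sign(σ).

Orbit of 307 under x↦263x: [307, 195, 64, 19, 305, 60, 140]… (length divides ord_391(263)).
Decompose π into cycles: lengths [88, 88, 88, 88, 22, 8, 8, 1] (8 cycles, including the fixed point 0).
With 8 cycles on 391 points, sign = (−1)^{391−8} = -1.

-1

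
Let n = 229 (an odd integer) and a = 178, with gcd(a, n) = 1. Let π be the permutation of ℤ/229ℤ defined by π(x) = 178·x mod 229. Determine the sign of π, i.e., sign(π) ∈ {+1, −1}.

+1

Trace 171: π^k(171) = [171, 210, 53, 45, 224, 26, 48] for k=0..6.
π_178 has 3 disjoint cycles with lengths [114, 114, 1] on {0,…,228}.
sign(π) = (−1)^{n − #cycles} = (−1)^{229−3} = (−1)^226 = +1.
The Jacobi symbol (178|229) = +1 (Zolotarev) agrees.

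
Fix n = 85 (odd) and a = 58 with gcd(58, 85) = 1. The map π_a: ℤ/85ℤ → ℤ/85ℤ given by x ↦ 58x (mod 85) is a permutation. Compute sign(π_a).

Trace 9: π^k(9) = [9, 12, 16, 78, 19, 82, 81] for k=0..6.
Decompose π into cycles: lengths [16, 16, 16, 16, 16, 4, 1] (7 cycles, including the fixed point 0).
85 − 7 = 78 transpositions; sign(π) = (−1)^78 = +1.

+1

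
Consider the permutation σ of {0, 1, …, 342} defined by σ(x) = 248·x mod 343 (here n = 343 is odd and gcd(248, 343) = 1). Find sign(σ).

-1

Orbit of 303 under x↦248x: [303, 27, 179, 145, 288, 80, 289]… (length divides ord_343(248)).
Cycle lengths of π_248 on ℤ/343ℤ: [294, 42, 6, 1]; 4 cycles in total.
Σ(ℓ_i−1) = 343−4 = 339; sign = (−1)^339 = -1.
Zolotarev: (248|343) = -1, matching the cycle-count sign.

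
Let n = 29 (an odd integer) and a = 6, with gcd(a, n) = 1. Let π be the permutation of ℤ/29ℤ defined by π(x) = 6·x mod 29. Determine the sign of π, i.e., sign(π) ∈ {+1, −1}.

+1

Orbit of 1 under x↦6x: [1, 6, 7, 13, 20, 4, 24]… (length divides ord_29(6)).
The orbit structure of x ↦ 6x mod 29: 3 orbits of sizes [14, 14, 1].
Σ(ℓ_i−1) = 29−3 = 26; sign = (−1)^26 = +1.
Via Zolotarev, sign(π_{6}) = (6|29) = +1.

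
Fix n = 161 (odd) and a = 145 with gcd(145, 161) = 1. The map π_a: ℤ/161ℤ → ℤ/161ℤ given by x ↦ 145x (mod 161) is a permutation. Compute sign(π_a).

Trace 2: π^k(2) = [2, 129, 29, 19, 18, 34, 100] for k=0..6.
The orbit structure of x ↦ 145x mod 161: 5 orbits of sizes [66, 66, 22, 6, 1].
n − c = 161 − 5 = 156; sign = (−1)^156 = +1.
Zolotarev: (145|161) = +1, matching the cycle-count sign.

+1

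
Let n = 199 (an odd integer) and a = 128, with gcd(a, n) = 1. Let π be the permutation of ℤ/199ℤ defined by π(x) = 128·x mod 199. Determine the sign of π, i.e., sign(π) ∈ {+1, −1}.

+1

Start at x=112: 112 → 8 → 29 → 130 → 123 → 23 → 158 → … (one orbit).
Cycle type of π: 99×2 + 1; total 3 cycles.
Σ(ℓ_i−1) = 199−3 = 196; sign = (−1)^196 = +1.
(128|199)_J = +1 (Zolotarev's lemma cross-check).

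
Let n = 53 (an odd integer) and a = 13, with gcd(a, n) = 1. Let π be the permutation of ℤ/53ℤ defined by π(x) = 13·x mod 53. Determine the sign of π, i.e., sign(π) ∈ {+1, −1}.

+1

Orbit of 16 under x↦13x: [16, 49, 1, 13, 10, 24, 47]… (length divides ord_53(13)).
The orbit structure of x ↦ 13x mod 53: 5 orbits of sizes [13, 13, 13, 13, 1].
5 cycles on 53: each ℓ→(−1)^(ℓ−1), product (−1)^48 = +1.
Check: (13/53) = +1 by Zolotarev.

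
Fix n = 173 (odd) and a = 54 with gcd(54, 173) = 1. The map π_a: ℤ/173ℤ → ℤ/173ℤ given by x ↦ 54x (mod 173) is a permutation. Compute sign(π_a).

+1

Start at x=140: 140 → 121 → 133 → 89 → 135 → 24 → 85 → … (one orbit).
3 cycles of lengths [86, 86, 1].
3 cycles on 173: each ℓ→(−1)^(ℓ−1), product (−1)^170 = +1.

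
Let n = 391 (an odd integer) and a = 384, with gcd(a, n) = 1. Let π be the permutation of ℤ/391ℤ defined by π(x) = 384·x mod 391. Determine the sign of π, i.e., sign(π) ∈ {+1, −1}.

Trace 348: π^k(348) = [348, 301, 239, 282, 372, 133, 242] for k=0..6.
Cycle lengths of π_384 on ℤ/391ℤ: [176, 176, 16, 11, 11, 1]; 6 cycles in total.
6 cycles on 391: each ℓ→(−1)^(ℓ−1), product (−1)^385 = -1.

-1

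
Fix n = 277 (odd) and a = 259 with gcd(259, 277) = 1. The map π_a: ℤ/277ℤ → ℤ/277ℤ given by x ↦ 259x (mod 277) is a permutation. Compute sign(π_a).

-1

Start at x=202: 202 → 242 → 76 → 17 → 248 → 245 → 22 → … (one orbit).
Cycle lengths of π_259 on ℤ/277ℤ: [276, 1]; 2 cycles in total.
With 2 cycles on 277 points, sign = (−1)^{277−2} = -1.
The Jacobi symbol (259|277) = -1 (Zolotarev) agrees.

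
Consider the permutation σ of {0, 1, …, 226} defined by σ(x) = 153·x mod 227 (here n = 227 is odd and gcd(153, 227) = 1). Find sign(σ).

-1

Orbit of 97 under x↦153x: [97, 86, 219, 138, 3, 5, 84]… (length divides ord_227(153)).
2 cycles of lengths [226, 1].
With 2 cycles on 227 points, sign = (−1)^{227−2} = -1.
(153|227)_J = -1 (Zolotarev's lemma cross-check).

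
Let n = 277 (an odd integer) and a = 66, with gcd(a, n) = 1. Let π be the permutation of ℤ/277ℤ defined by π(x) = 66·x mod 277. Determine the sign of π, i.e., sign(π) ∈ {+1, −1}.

Start at x=64: 64 → 69 → 122 → 19 → 146 → 218 → 261 → … (one orbit).
Cycle type of π: 46×6 + 1; total 7 cycles.
7 cycles on 277: each ℓ→(−1)^(ℓ−1), product (−1)^270 = +1.
Check: (66/277) = +1 by Zolotarev.

+1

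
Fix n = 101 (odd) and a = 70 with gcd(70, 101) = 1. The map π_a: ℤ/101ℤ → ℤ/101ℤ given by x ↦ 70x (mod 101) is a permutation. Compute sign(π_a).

+1

Start at x=97: 97 → 23 → 95 → 85 → 92 → 77 → 37 → … (one orbit).
Decompose π into cycles: lengths [50, 50, 1] (3 cycles, including the fixed point 0).
Σ(ℓ_i−1) = 101−3 = 98; sign = (−1)^98 = +1.
(70|101)_J = +1 (Zolotarev's lemma cross-check).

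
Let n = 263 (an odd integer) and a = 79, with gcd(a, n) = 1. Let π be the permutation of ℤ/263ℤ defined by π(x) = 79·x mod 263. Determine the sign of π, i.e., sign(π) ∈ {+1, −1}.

Start at x=169: 169 → 201 → 99 → 194 → 72 → 165 → 148 → … (one orbit).
Cycle type of π: 262 + 1; total 2 cycles.
263 − 2 = 261 transpositions; sign(π) = (−1)^261 = -1.
Zolotarev: (79|263) = -1, matching the cycle-count sign.

-1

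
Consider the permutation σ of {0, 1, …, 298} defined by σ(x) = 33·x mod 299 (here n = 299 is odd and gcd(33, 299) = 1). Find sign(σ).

Trace 246: π^k(246) = [246, 45, 289, 268, 173, 28, 27] for k=0..6.
The orbit structure of x ↦ 33x mod 299: 5 orbits of sizes [132, 132, 22, 12, 1].
5 cycles on 299: each ℓ→(−1)^(ℓ−1), product (−1)^294 = +1.

+1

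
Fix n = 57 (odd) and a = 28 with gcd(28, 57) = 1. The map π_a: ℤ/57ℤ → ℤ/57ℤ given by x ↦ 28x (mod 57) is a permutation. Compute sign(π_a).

Trace 4: π^k(4) = [4, 55, 1, 28, 43, 7, 25] for k=0..6.
9 cycles of lengths [9, 9, 9, 9, 9, 9, 1, 1, 1].
9 cycles on 57: each ℓ→(−1)^(ℓ−1), product (−1)^48 = +1.

+1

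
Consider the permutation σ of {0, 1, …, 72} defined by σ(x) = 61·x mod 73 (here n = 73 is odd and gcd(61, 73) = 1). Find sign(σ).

Orbit of 50 under x↦61x: [50, 57, 46, 32, 54, 9, 38]… (length divides ord_73(61)).
3 cycles of lengths [36, 36, 1].
3 cycles on 73: each ℓ→(−1)^(ℓ−1), product (−1)^70 = +1.
The Jacobi symbol (61|73) = +1 (Zolotarev) agrees.

+1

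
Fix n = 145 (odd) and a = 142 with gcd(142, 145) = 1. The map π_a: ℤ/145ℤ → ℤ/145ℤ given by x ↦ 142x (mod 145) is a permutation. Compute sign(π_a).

+1

Trace 118: π^k(118) = [118, 81, 47, 4, 133, 36, 37] for k=0..6.
7 cycles of lengths [28, 28, 28, 28, 28, 4, 1].
n − c = 145 − 7 = 138; sign = (−1)^138 = +1.
(142|145)_J = +1 (Zolotarev's lemma cross-check).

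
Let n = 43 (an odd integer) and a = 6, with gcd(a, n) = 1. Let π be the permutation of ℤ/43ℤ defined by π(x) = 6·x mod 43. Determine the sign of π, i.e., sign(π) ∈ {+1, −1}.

Start at x=36: 36 → 1 → 6 → 36 (one orbit).
Decompose π into cycles: lengths [3, 3, 3, 3, 3, 3, 3, 3, 3, 3, 3, 3, 3, 3, 1] (15 cycles, including the fixed point 0).
Σ(ℓ_i−1) = 43−15 = 28; sign = (−1)^28 = +1.

+1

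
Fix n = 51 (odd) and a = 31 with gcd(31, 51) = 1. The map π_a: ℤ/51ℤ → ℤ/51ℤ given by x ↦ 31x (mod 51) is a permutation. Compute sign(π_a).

-1

Trace 28: π^k(28) = [28, 1, 31, 43, 7, 13, 46] for k=0..6.
The orbit structure of x ↦ 31x mod 51: 6 orbits of sizes [16, 16, 16, 1, 1, 1].
51 − 6 = 45 transpositions; sign(π) = (−1)^45 = -1.
Check: (31/51) = -1 by Zolotarev.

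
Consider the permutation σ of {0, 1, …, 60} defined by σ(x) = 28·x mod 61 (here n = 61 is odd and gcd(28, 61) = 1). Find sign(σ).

-1

Trace 27: π^k(27) = [27, 24, 1, 28, 52, 53, 20] for k=0..6.
The orbit structure of x ↦ 28x mod 61: 4 orbits of sizes [20, 20, 20, 1].
n − c = 61 − 4 = 57; sign = (−1)^57 = -1.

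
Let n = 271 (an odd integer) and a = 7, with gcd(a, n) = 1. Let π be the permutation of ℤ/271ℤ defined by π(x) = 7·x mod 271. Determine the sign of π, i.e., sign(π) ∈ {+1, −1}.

+1

Orbit of 259 under x↦7x: [259, 187, 225, 220, 185, 211, 122]… (length divides ord_271(7)).
3 cycles of lengths [135, 135, 1].
Σ(ℓ_i−1) = 271−3 = 268; sign = (−1)^268 = +1.
The Jacobi symbol (7|271) = +1 (Zolotarev) agrees.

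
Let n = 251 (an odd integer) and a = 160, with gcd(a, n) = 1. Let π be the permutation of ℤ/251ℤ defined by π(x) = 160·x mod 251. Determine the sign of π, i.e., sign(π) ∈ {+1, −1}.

Orbit of 247 under x↦160x: [247, 113, 8, 25, 235, 201, 32]… (length divides ord_251(160)).
6 cycles of lengths [50, 50, 50, 50, 50, 1].
251 − 6 = 245 transpositions; sign(π) = (−1)^245 = -1.

-1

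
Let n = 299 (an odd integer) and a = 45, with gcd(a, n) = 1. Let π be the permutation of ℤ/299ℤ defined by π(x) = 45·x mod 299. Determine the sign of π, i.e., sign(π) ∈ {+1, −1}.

Trace 45: π^k(45) = [45, 231, 229, 139, 275, 116, 137] for k=0..6.
Cycle type of π: 12×23 + 2×11 + 1; total 35 cycles.
n − c = 299 − 35 = 264; sign = (−1)^264 = +1.
(45|299)_J = +1 (Zolotarev's lemma cross-check).

+1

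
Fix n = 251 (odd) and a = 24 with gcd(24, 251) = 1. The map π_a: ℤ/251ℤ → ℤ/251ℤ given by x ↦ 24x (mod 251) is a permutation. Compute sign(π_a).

-1

Orbit of 1 under x↦24x: [1, 24, 74, 19, 205, 151, 110]… (length divides ord_251(24)).
Cycle lengths of π_24 on ℤ/251ℤ: [250, 1]; 2 cycles in total.
With 2 cycles on 251 points, sign = (−1)^{251−2} = -1.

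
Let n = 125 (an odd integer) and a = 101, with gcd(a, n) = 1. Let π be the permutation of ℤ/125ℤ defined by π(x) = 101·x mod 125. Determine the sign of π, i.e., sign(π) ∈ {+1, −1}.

+1

Orbit of 76 under x↦101x: [76, 51, 26, 1, 101]… (length divides ord_125(101)).
The orbit structure of x ↦ 101x mod 125: 45 orbits of sizes [5, 5, 5, 5, 5, 5, 5, 5, 5, 5, 5, 5, 5, 5, 5, 5, 5, 5, 5, 5, 1, 1, 1, 1, 1, 1, 1, 1, 1, 1, 1, 1, 1, 1, 1, 1, 1, 1, 1, 1, 1, 1, 1, 1, 1].
125 − 45 = 80 transpositions; sign(π) = (−1)^80 = +1.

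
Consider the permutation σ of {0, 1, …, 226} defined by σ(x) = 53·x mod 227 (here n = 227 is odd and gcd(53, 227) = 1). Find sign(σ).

+1

Start at x=161: 161 → 134 → 65 → 40 → 77 → 222 → 189 → … (one orbit).
π_53 has 3 disjoint cycles with lengths [113, 113, 1] on {0,…,226}.
Σ(ℓ_i−1) = 227−3 = 224; sign = (−1)^224 = +1.
Via Zolotarev, sign(π_{53}) = (53|227) = +1.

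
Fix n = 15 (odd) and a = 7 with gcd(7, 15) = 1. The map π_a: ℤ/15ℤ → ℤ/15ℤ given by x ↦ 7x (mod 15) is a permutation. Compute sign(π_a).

Start at x=4: 4 → 13 → 1 → 7 → 4 (one orbit).
The orbit structure of x ↦ 7x mod 15: 6 orbits of sizes [4, 4, 4, 1, 1, 1].
n − c = 15 − 6 = 9; sign = (−1)^9 = -1.
Zolotarev: (7|15) = -1, matching the cycle-count sign.

-1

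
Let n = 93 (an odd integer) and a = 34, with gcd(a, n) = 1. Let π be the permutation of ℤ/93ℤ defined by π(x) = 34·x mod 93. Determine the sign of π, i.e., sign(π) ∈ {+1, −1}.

Start at x=19: 19 → 88 → 16 → 79 → 82 → 91 → 25 → … (one orbit).
6 cycles of lengths [30, 30, 30, 1, 1, 1].
6 cycles on 93: each ℓ→(−1)^(ℓ−1), product (−1)^87 = -1.

-1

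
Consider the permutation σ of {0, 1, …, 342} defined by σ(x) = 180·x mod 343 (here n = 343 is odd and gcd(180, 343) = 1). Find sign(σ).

-1

Orbit of 237 under x↦180x: [237, 128, 59, 330, 61, 4, 34]… (length divides ord_343(180)).
4 cycles of lengths [294, 42, 6, 1].
Σ(ℓ_i−1) = 343−4 = 339; sign = (−1)^339 = -1.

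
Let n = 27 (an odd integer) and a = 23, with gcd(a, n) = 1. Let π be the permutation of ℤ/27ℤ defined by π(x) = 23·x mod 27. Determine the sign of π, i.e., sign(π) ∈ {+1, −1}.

Start at x=14: 14 → 25 → 8 → 22 → 20 → 1 → 23 → … (one orbit).
Cycle type of π: 18 + 6 + 2 + 1; total 4 cycles.
27 − 4 = 23 transpositions; sign(π) = (−1)^23 = -1.
Check: (23/27) = -1 by Zolotarev.

-1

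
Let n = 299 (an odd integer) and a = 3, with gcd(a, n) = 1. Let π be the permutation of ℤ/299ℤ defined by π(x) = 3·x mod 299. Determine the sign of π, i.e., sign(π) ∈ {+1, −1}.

+1

Trace 118: π^k(118) = [118, 55, 165, 196, 289, 269, 209] for k=0..6.
Cycle lengths of π_3 on ℤ/299ℤ: [33, 33, 33, 33, 33, 33, 33, 33, 11, 11, 3, 3, 3, 3, 1]; 15 cycles in total.
299 − 15 = 284 transpositions; sign(π) = (−1)^284 = +1.
Check: (3/299) = +1 by Zolotarev.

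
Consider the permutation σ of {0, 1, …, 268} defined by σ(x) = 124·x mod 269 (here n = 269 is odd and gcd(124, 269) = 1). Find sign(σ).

Orbit of 150 under x↦124x: [150, 39, 263, 63, 11, 19, 204]… (length divides ord_269(124)).
Cycle lengths of π_124 on ℤ/269ℤ: [268, 1]; 2 cycles in total.
sign(π) = (−1)^{n − #cycles} = (−1)^{269−2} = (−1)^267 = -1.
The Jacobi symbol (124|269) = -1 (Zolotarev) agrees.

-1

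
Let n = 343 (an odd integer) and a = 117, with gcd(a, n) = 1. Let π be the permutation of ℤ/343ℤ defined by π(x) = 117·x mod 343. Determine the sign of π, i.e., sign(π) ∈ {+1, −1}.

-1

Orbit of 178 under x↦117x: [178, 246, 313, 263, 244, 79, 325]… (length divides ord_343(117)).
16 cycles of lengths [42, 42, 42, 42, 42, 42, 42, 6, 6, 6, 6, 6, 6, 6, 6, 1].
With 16 cycles on 343 points, sign = (−1)^{343−16} = -1.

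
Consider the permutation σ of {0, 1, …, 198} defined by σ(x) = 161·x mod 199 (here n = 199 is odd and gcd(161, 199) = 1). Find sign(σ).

Start at x=47: 47 → 5 → 9 → 56 → 61 → 70 → 126 → … (one orbit).
The orbit structure of x ↦ 161x mod 199: 3 orbits of sizes [99, 99, 1].
With 3 cycles on 199 points, sign = (−1)^{199−3} = +1.
Zolotarev: (161|199) = +1, matching the cycle-count sign.

+1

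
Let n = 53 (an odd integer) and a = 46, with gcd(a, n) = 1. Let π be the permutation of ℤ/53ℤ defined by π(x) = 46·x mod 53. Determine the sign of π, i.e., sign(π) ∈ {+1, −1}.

Trace 15: π^k(15) = [15, 1, 46, 49, 28, 16, 47] for k=0..6.
Cycle lengths of π_46 on ℤ/53ℤ: [13, 13, 13, 13, 1]; 5 cycles in total.
With 5 cycles on 53 points, sign = (−1)^{53−5} = +1.
(46|53)_J = +1 (Zolotarev's lemma cross-check).

+1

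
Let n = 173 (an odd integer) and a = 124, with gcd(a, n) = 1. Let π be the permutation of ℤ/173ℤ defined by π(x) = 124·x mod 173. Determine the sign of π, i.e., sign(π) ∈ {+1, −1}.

+1

Trace 119: π^k(119) = [119, 51, 96, 140, 60, 1, 124] for k=0..6.
5 cycles of lengths [43, 43, 43, 43, 1].
173 − 5 = 168 transpositions; sign(π) = (−1)^168 = +1.
Check: (124/173) = +1 by Zolotarev.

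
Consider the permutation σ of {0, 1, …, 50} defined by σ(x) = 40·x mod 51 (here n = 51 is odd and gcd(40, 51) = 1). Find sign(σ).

Orbit of 49 under x↦40x: [49, 22, 13, 10, 43, 37, 1]… (length divides ord_51(40)).
Decompose π into cycles: lengths [16, 16, 16, 1, 1, 1] (6 cycles, including the fixed point 0).
51 − 6 = 45 transpositions; sign(π) = (−1)^45 = -1.
The Jacobi symbol (40|51) = -1 (Zolotarev) agrees.

-1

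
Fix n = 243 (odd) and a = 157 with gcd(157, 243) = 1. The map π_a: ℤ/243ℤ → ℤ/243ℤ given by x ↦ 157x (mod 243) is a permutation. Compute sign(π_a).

+1

Trace 217: π^k(217) = [217, 49, 160, 91, 193, 169, 46] for k=0..6.
Cycle type of π: 81×2 + 27×2 + 9×2 + 3×2 + 1×3; total 11 cycles.
With 11 cycles on 243 points, sign = (−1)^{243−11} = +1.
(157|243)_J = +1 (Zolotarev's lemma cross-check).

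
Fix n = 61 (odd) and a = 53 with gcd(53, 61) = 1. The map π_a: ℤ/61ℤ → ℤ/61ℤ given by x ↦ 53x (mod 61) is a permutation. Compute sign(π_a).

Orbit of 37 under x↦53x: [37, 9, 50, 27, 28, 20, 23]… (length divides ord_61(53)).
4 cycles of lengths [20, 20, 20, 1].
n − c = 61 − 4 = 57; sign = (−1)^57 = -1.

-1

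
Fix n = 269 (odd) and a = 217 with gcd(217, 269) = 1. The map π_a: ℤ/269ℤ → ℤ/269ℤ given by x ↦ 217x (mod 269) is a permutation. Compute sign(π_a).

Trace 105: π^k(105) = [105, 189, 125, 225, 136, 191, 21] for k=0..6.
3 cycles of lengths [134, 134, 1].
With 3 cycles on 269 points, sign = (−1)^{269−3} = +1.

+1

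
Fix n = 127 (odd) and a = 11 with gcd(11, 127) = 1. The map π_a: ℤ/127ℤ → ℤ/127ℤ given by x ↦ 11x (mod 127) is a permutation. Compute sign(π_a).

+1

Orbit of 16 under x↦11x: [16, 49, 31, 87, 68, 113, 100]… (length divides ord_127(11)).
3 cycles of lengths [63, 63, 1].
127 − 3 = 124 transpositions; sign(π) = (−1)^124 = +1.
Via Zolotarev, sign(π_{11}) = (11|127) = +1.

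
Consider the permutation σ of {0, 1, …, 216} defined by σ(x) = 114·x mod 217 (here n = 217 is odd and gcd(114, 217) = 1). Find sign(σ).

Orbit of 81 under x↦114x: [81, 120, 9, 158, 1, 114, 193]… (length divides ord_217(114)).
The orbit structure of x ↦ 114x mod 217: 10 orbits of sizes [30, 30, 30, 30, 30, 30, 30, 3, 3, 1].
With 10 cycles on 217 points, sign = (−1)^{217−10} = -1.
Check: (114/217) = -1 by Zolotarev.

-1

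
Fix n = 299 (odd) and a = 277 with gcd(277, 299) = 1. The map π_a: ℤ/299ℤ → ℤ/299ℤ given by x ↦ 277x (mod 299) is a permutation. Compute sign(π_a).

Start at x=185: 185 → 116 → 139 → 231 → 1 → 277 → 185 (one orbit).
69 cycles of lengths [6, 6, 6, 6, 6, 6, 6, 6, 6, 6, 6, 6, 6, 6, 6, 6, 6, 6, 6, 6, 6, 6, 6, 6, 6, 6, 6, 6, 6, 6, 6, 6, 6, 6, 6, 6, 6, 6, 6, 6, 6, 6, 6, 6, 6, 6, 1, 1, 1, 1, 1, 1, 1, 1, 1, 1, 1, 1, 1, 1, 1, 1, 1, 1, 1, 1, 1, 1, 1].
Σ(ℓ_i−1) = 299−69 = 230; sign = (−1)^230 = +1.

+1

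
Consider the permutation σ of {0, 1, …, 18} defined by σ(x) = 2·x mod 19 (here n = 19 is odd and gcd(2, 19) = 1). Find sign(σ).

Start at x=8: 8 → 16 → 13 → 7 → 14 → 9 → 18 → … (one orbit).
Cycle type of π: 18 + 1; total 2 cycles.
Σ(ℓ_i−1) = 19−2 = 17; sign = (−1)^17 = -1.
Zolotarev: (2|19) = -1, matching the cycle-count sign.

-1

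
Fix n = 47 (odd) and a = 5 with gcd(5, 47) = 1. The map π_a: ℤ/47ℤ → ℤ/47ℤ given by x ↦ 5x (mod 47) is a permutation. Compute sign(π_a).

Trace 14: π^k(14) = [14, 23, 21, 11, 8, 40, 12] for k=0..6.
2 cycles of lengths [46, 1].
n − c = 47 − 2 = 45; sign = (−1)^45 = -1.

-1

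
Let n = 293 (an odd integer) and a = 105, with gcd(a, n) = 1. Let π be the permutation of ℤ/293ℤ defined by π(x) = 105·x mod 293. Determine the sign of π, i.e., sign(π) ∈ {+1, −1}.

-1

Orbit of 70 under x↦105x: [70, 25, 281, 205, 136, 216, 119]… (length divides ord_293(105)).
The orbit structure of x ↦ 105x mod 293: 2 orbits of sizes [292, 1].
293 − 2 = 291 transpositions; sign(π) = (−1)^291 = -1.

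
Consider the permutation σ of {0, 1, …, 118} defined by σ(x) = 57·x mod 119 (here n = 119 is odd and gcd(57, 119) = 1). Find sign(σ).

-1

Orbit of 8 under x↦57x: [8, 99, 50, 113, 15, 22, 64]… (length divides ord_119(57)).
Cycle type of π: 16×7 + 1×7; total 14 cycles.
n − c = 119 − 14 = 105; sign = (−1)^105 = -1.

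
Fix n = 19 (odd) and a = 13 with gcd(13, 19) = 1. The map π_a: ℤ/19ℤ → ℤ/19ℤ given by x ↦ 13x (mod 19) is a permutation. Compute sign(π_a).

-1

Start at x=1: 1 → 13 → 17 → 12 → 4 → 14 → 11 → … (one orbit).
Decompose π into cycles: lengths [18, 1] (2 cycles, including the fixed point 0).
sign(π) = (−1)^{n − #cycles} = (−1)^{19−2} = (−1)^17 = -1.
The Jacobi symbol (13|19) = -1 (Zolotarev) agrees.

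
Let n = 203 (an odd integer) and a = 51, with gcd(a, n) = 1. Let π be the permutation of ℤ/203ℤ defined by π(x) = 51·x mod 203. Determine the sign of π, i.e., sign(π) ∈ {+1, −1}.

+1

Orbit of 4 under x↦51x: [4, 1, 51, 165, 92, 23, 158]… (length divides ord_203(51)).
The orbit structure of x ↦ 51x mod 203: 9 orbits of sizes [42, 42, 42, 42, 14, 14, 3, 3, 1].
sign(π) = (−1)^{n − #cycles} = (−1)^{203−9} = (−1)^194 = +1.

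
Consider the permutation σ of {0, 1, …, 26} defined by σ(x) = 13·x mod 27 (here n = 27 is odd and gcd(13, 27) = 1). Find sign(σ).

+1

Trace 25: π^k(25) = [25, 1, 13, 7, 10, 22, 16] for k=0..6.
Decompose π into cycles: lengths [9, 9, 3, 3, 1, 1, 1] (7 cycles, including the fixed point 0).
27 − 7 = 20 transpositions; sign(π) = (−1)^20 = +1.
The Jacobi symbol (13|27) = +1 (Zolotarev) agrees.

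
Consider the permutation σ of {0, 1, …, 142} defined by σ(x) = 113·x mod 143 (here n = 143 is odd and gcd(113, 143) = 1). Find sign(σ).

+1

Start at x=1: 1 → 113 → 42 → 27 → 48 → 133 → 14 → … (one orbit).
Cycle lengths of π_113 on ℤ/143ℤ: [15, 15, 15, 15, 15, 15, 15, 15, 5, 5, 3, 3, 3, 3, 1]; 15 cycles in total.
143 − 15 = 128 transpositions; sign(π) = (−1)^128 = +1.
The Jacobi symbol (113|143) = +1 (Zolotarev) agrees.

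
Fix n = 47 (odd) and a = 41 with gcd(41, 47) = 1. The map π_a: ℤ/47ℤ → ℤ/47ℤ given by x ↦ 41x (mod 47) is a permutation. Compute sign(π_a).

-1

Trace 24: π^k(24) = [24, 44, 18, 33, 37, 13, 16] for k=0..6.
π_41 has 2 disjoint cycles with lengths [46, 1] on {0,…,46}.
With 2 cycles on 47 points, sign = (−1)^{47−2} = -1.
Check: (41/47) = -1 by Zolotarev.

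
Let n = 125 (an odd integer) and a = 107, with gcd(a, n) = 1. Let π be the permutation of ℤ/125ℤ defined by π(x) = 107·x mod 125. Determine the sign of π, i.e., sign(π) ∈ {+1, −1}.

Start at x=7: 7 → 124 → 18 → 51 → 82 → 24 → 68 → … (one orbit).
12 cycles of lengths [20, 20, 20, 20, 20, 4, 4, 4, 4, 4, 4, 1].
With 12 cycles on 125 points, sign = (−1)^{125−12} = -1.

-1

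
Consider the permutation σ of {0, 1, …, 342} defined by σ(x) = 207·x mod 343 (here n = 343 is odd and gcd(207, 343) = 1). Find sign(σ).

+1

Orbit of 127 under x↦207x: [127, 221, 128, 85, 102, 191, 92]… (length divides ord_343(207)).
7 cycles of lengths [147, 147, 21, 21, 3, 3, 1].
sign(π) = (−1)^{n − #cycles} = (−1)^{343−7} = (−1)^336 = +1.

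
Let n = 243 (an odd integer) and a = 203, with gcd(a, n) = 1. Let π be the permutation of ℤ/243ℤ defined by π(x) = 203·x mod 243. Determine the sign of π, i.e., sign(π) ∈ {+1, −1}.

-1

Orbit of 119 under x↦203x: [119, 100, 131, 106, 134, 229, 74]… (length divides ord_243(203)).
Cycle type of π: 162 + 54 + 18 + 6 + 2 + 1; total 6 cycles.
Σ(ℓ_i−1) = 243−6 = 237; sign = (−1)^237 = -1.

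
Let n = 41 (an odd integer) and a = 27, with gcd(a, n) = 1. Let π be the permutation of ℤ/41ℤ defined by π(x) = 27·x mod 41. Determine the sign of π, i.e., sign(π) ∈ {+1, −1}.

-1

Start at x=27: 27 → 32 → 3 → 40 → 14 → 9 → 38 → … (one orbit).
π_27 has 6 disjoint cycles with lengths [8, 8, 8, 8, 8, 1] on {0,…,40}.
Σ(ℓ_i−1) = 41−6 = 35; sign = (−1)^35 = -1.
Via Zolotarev, sign(π_{27}) = (27|41) = -1.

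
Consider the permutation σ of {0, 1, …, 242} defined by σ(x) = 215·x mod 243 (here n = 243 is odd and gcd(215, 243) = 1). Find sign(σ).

-1

Start at x=217: 217 → 242 → 28 → 188 → 82 → 134 → 136 → … (one orbit).
Decompose π into cycles: lengths [18, 18, 18, 18, 18, 18, 18, 18, 18, 6, 6, 6, 6, 6, 6, 6, 6, 6, 2, 2, 2, 2, 2, 2, 2, 2, 2, 2, 2, 2, 2, 1] (32 cycles, including the fixed point 0).
With 32 cycles on 243 points, sign = (−1)^{243−32} = -1.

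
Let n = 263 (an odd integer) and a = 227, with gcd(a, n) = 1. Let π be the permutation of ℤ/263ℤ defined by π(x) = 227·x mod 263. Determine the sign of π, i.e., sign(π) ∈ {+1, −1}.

-1

Start at x=112: 112 → 176 → 239 → 75 → 193 → 153 → 15 → … (one orbit).
The orbit structure of x ↦ 227x mod 263: 2 orbits of sizes [262, 1].
sign(π) = (−1)^{n − #cycles} = (−1)^{263−2} = (−1)^261 = -1.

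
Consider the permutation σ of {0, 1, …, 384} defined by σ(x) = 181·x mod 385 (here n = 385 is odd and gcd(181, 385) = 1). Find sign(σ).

Orbit of 1 under x↦181x: [1, 181, 36, 356, 141, 111, 71]… (length divides ord_385(181)).
60 cycles of lengths [10, 10, 10, 10, 10, 10, 10, 10, 10, 10, 10, 10, 10, 10, 10, 10, 10, 10, 10, 10, 10, 10, 10, 10, 10, 10, 10, 10, 10, 10, 5, 5, 5, 5, 5, 5, 5, 5, 5, 5, 2, 2, 2, 2, 2, 2, 2, 2, 2, 2, 2, 2, 2, 2, 2, 1, 1, 1, 1, 1].
sign(π) = (−1)^{n − #cycles} = (−1)^{385−60} = (−1)^325 = -1.
Via Zolotarev, sign(π_{181}) = (181|385) = -1.

-1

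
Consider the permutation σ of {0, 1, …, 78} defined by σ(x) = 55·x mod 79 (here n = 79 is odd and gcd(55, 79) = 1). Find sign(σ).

Start at x=23: 23 → 1 → 55 → 23 (one orbit).
The orbit structure of x ↦ 55x mod 79: 27 orbits of sizes [3, 3, 3, 3, 3, 3, 3, 3, 3, 3, 3, 3, 3, 3, 3, 3, 3, 3, 3, 3, 3, 3, 3, 3, 3, 3, 1].
Σ(ℓ_i−1) = 79−27 = 52; sign = (−1)^52 = +1.
Zolotarev: (55|79) = +1, matching the cycle-count sign.

+1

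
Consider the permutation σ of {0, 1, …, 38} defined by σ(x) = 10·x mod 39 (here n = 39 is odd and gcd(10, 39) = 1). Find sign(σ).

Orbit of 16 under x↦10x: [16, 4, 1, 10, 22, 25]… (length divides ord_39(10)).
9 cycles of lengths [6, 6, 6, 6, 6, 6, 1, 1, 1].
With 9 cycles on 39 points, sign = (−1)^{39−9} = +1.

+1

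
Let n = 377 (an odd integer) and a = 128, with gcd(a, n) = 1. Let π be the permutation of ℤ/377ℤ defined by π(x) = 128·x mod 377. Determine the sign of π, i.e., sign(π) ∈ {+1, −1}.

+1

Orbit of 128 under x↦128x: [128, 173, 278, 146, 215, 376, 249]… (length divides ord_377(128)).
37 cycles of lengths [12, 12, 12, 12, 12, 12, 12, 12, 12, 12, 12, 12, 12, 12, 12, 12, 12, 12, 12, 12, 12, 12, 12, 12, 12, 12, 12, 12, 12, 4, 4, 4, 4, 4, 4, 4, 1].
With 37 cycles on 377 points, sign = (−1)^{377−37} = +1.
(128|377)_J = +1 (Zolotarev's lemma cross-check).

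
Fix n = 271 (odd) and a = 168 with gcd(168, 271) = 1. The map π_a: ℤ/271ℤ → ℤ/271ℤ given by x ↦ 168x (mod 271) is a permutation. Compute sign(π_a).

Trace 67: π^k(67) = [67, 145, 241, 109, 155, 24, 238] for k=0..6.
Cycle lengths of π_168 on ℤ/271ℤ: [270, 1]; 2 cycles in total.
n − c = 271 − 2 = 269; sign = (−1)^269 = -1.
Zolotarev: (168|271) = -1, matching the cycle-count sign.

-1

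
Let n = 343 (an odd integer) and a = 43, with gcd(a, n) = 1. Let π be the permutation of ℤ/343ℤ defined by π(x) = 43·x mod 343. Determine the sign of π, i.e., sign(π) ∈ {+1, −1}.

Trace 99: π^k(99) = [99, 141, 232, 29, 218, 113, 57] for k=0..6.
Cycle lengths of π_43 on ℤ/343ℤ: [49, 49, 49, 49, 49, 49, 7, 7, 7, 7, 7, 7, 1, 1, 1, 1, 1, 1, 1]; 19 cycles in total.
sign(π) = (−1)^{n − #cycles} = (−1)^{343−19} = (−1)^324 = +1.
Zolotarev: (43|343) = +1, matching the cycle-count sign.

+1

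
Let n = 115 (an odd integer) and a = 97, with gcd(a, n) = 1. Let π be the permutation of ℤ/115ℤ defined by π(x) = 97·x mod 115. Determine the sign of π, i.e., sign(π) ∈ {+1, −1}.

Orbit of 68 under x↦97x: [68, 41, 67, 59, 88, 26, 107]… (length divides ord_115(97)).
Decompose π into cycles: lengths [44, 44, 22, 4, 1] (5 cycles, including the fixed point 0).
Σ(ℓ_i−1) = 115−5 = 110; sign = (−1)^110 = +1.

+1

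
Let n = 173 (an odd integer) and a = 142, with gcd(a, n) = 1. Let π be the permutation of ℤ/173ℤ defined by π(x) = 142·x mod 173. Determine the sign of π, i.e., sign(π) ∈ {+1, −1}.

+1

Start at x=95: 95 → 169 → 124 → 135 → 140 → 158 → 119 → … (one orbit).
π_142 has 5 disjoint cycles with lengths [43, 43, 43, 43, 1] on {0,…,172}.
173 − 5 = 168 transpositions; sign(π) = (−1)^168 = +1.
Via Zolotarev, sign(π_{142}) = (142|173) = +1.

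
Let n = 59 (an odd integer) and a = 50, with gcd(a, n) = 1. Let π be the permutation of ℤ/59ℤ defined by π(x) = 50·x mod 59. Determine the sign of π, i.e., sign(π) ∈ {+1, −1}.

-1

Start at x=42: 42 → 35 → 39 → 3 → 32 → 7 → 55 → … (one orbit).
The orbit structure of x ↦ 50x mod 59: 2 orbits of sizes [58, 1].
With 2 cycles on 59 points, sign = (−1)^{59−2} = -1.
The Jacobi symbol (50|59) = -1 (Zolotarev) agrees.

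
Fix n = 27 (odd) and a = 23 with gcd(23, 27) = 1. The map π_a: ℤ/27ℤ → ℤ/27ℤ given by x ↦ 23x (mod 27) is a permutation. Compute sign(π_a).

-1

Orbit of 25 under x↦23x: [25, 8, 22, 20, 1, 23, 16]… (length divides ord_27(23)).
Cycle lengths of π_23 on ℤ/27ℤ: [18, 6, 2, 1]; 4 cycles in total.
sign(π) = (−1)^{n − #cycles} = (−1)^{27−4} = (−1)^23 = -1.
Check: (23/27) = -1 by Zolotarev.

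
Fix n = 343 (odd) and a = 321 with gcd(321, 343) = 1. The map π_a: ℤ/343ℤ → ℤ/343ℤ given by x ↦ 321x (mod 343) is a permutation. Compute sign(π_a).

Start at x=258: 258 → 155 → 20 → 246 → 76 → 43 → 83 → … (one orbit).
π_321 has 10 disjoint cycles with lengths [98, 98, 98, 14, 14, 14, 2, 2, 2, 1] on {0,…,342}.
With 10 cycles on 343 points, sign = (−1)^{343−10} = -1.

-1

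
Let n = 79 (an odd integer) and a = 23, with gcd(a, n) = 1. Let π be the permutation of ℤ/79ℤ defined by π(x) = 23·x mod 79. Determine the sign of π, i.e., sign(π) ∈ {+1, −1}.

Trace 23: π^k(23) = [23, 55, 1] for k=0..2.
Cycle lengths of π_23 on ℤ/79ℤ: [3, 3, 3, 3, 3, 3, 3, 3, 3, 3, 3, 3, 3, 3, 3, 3, 3, 3, 3, 3, 3, 3, 3, 3, 3, 3, 1]; 27 cycles in total.
27 cycles on 79: each ℓ→(−1)^(ℓ−1), product (−1)^52 = +1.
The Jacobi symbol (23|79) = +1 (Zolotarev) agrees.

+1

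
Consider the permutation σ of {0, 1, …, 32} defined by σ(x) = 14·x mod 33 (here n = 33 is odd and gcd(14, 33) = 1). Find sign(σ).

-1

Start at x=26: 26 → 1 → 14 → 31 → 5 → 4 → 23 → … (one orbit).
Cycle type of π: 10×2 + 5×2 + 2 + 1; total 6 cycles.
With 6 cycles on 33 points, sign = (−1)^{33−6} = -1.
Check: (14/33) = -1 by Zolotarev.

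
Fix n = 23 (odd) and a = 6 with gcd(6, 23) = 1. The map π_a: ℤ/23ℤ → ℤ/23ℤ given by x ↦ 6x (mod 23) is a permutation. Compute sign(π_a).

+1

Start at x=8: 8 → 2 → 12 → 3 → 18 → 16 → 4 → … (one orbit).
Cycle type of π: 11×2 + 1; total 3 cycles.
3 cycles on 23: each ℓ→(−1)^(ℓ−1), product (−1)^20 = +1.
Via Zolotarev, sign(π_{6}) = (6|23) = +1.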